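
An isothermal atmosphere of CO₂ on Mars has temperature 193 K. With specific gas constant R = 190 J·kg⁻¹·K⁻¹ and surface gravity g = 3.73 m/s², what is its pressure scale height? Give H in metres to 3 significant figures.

The scale height of an isothermal atmosphere is H = RT/g.
H = 190 × 193 / 3.73 = 36670/3.73 = 9831.1 m.

H ≈ 9830 m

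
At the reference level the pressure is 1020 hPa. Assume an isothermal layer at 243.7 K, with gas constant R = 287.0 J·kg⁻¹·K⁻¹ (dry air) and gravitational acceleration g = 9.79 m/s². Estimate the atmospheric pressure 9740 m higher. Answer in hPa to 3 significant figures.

P ≈ 261 hPa

Scale height: H = RT/g = 287.0 × 243.7 / 9.79 = 7144.2 m.
Barometric formula: P = P₀ exp(−z/H).
z/H = 9740.0/7144.2 = 1.3633; exp(−1.3633) = 0.25582.
P = 1020 × 0.25582 = 260.94 hPa.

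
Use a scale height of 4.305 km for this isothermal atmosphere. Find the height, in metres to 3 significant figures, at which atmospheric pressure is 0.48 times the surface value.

z ≈ 3160 m

Set P/P₀ = exp(−z/H) = 0.48, so z = −H ln(0.48).
−ln(0.48) = 0.73397; z = 4305.0 × 0.73397 = 3159.7 m.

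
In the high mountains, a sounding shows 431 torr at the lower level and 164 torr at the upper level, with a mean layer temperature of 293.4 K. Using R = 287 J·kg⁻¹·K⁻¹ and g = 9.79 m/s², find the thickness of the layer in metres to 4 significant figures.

Hypsometric equation: Δz = (R T̄/g) ln(P₁/P₂).
R T̄/g = 287 × 293.4 / 9.79 = 8601.2 m.
ln(431/164) = ln(2.6280) = 0.96622.
Δz = 8601.2 × 0.96622 = 8310.7 m.

Δz ≈ 8311 m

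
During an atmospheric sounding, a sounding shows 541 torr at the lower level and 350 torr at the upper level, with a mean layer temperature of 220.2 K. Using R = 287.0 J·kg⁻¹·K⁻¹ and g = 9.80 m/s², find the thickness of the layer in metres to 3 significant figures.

Hypsometric equation: Δz = (R T̄/g) ln(P₁/P₂).
R T̄/g = 287.0 × 220.2 / 9.80 = 6448.7 m.
ln(541/350) = ln(1.5457) = 0.43548.
Δz = 6448.7 × 0.43548 = 2808.3 m.

Δz ≈ 2810 m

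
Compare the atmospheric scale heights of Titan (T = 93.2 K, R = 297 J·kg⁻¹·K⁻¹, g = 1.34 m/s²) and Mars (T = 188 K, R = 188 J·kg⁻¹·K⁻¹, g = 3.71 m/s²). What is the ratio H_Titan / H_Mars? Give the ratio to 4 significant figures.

H_Titan/H_Mars ≈ 2.168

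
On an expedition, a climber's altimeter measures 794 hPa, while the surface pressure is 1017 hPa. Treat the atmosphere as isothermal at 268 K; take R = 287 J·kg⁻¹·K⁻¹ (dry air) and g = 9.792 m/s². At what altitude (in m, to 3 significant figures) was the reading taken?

Scale height: H = RT/g = 287 × 268 / 9.792 = 7855.0 m.
Invert the barometric formula: z = H ln(P₀/P).
P₀/P = 1017/794 = 1.2809; ln(1.2809) = 0.24756.
z = 7855.0 × 0.24756 = 1944.6 m.

z ≈ 1940 m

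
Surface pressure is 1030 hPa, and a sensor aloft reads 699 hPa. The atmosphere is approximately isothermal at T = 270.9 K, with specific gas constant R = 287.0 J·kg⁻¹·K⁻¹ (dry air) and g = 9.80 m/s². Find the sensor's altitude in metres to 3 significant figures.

z ≈ 3080 m

Scale height: H = RT/g = 287.0 × 270.9 / 9.80 = 7933.5 m.
Invert the barometric formula: z = H ln(P₀/P).
P₀/P = 1030/699 = 1.4735; ln(1.4735) = 0.38764.
z = 7933.5 × 0.38764 = 3075.3 m.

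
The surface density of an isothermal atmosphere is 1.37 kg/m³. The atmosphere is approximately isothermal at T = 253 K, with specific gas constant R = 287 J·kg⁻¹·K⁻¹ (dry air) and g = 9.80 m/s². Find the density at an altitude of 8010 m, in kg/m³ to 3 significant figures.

Scale height: H = RT/g = 287 × 253 / 9.80 = 7409.3 m.
In an isothermal atmosphere, density decays like pressure: ρ = ρ₀ exp(−z/H).
z/H = 8010.0/7409.3 = 1.0811; exp(−1.0811) = 0.33922.
ρ = 1.37 × 0.33922 = 0.46473 kg/m³.

ρ ≈ 0.465 kg/m³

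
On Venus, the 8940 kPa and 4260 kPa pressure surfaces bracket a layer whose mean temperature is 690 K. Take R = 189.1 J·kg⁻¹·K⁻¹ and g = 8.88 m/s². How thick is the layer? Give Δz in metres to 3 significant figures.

Δz ≈ 10900 m

Hypsometric equation: Δz = (R T̄/g) ln(P₁/P₂).
R T̄/g = 189.1 × 690 / 8.88 = 14694 m.
ln(8940/4260) = ln(2.0986) = 0.74127.
Δz = 14694 × 0.74127 = 10892 m.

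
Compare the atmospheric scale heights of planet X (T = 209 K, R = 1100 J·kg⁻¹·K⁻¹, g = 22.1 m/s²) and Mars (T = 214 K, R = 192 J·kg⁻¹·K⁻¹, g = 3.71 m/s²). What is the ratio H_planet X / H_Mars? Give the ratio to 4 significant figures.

H_planet X/H_Mars ≈ 0.9393

H = RT/g for each body.
H_planet X = 1100 × 209 / 22.1 = 10403 m.
H_Mars = 192 × 214 / 3.71 = 11075 m.
H_planet X/H_Mars = 10403/11075 = 0.93932.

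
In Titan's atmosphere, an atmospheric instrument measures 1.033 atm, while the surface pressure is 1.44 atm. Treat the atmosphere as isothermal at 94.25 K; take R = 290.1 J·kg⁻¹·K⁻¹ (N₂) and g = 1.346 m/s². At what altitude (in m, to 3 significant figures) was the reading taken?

Scale height: H = RT/g = 290.1 × 94.25 / 1.346 = 20313 m.
Invert the barometric formula: z = H ln(P₀/P).
P₀/P = 1.44/1.033 = 1.3940; ln(1.3940) = 0.33218.
z = 20313 × 0.33218 = 6747.6 m.

z ≈ 6750 m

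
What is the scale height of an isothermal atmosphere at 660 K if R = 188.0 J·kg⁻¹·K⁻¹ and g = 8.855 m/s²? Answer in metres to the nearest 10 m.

H ≈ 14010 m

The scale height of an isothermal atmosphere is H = RT/g.
H = 188.0 × 660 / 8.855 = 124080/8.855 = 14012 m.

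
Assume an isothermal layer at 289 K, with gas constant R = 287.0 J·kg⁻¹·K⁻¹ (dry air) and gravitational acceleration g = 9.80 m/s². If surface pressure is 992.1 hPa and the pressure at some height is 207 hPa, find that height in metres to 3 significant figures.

Scale height: H = RT/g = 287.0 × 289 / 9.80 = 8463.6 m.
Invert the barometric formula: z = H ln(P₀/P).
P₀/P = 992.1/207 = 4.7928; ln(4.7928) = 1.5671.
z = 8463.6 × 1.5671 = 13263 m.

z ≈ 13300 m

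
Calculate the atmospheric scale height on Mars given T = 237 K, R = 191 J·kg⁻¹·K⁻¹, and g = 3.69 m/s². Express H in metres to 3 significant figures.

H ≈ 12300 m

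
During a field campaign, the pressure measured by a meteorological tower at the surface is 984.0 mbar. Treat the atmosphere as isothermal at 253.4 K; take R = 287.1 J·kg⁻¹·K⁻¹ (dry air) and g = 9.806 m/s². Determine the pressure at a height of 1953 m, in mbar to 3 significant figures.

P ≈ 756 mbar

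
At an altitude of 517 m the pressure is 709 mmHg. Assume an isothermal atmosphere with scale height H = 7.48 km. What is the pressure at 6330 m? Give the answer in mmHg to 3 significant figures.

P ≈ 326 mmHg

Between two levels, P₂ = P₁ exp(−Δz/H) with Δz = z₂ − z₁.
Δz = 6330.0 − 517.00 = 5813.0 m; Δz/H = 5813.0/7480.0 = 0.77714.
P₂ = 709 × exp(−0.77714) = 709 × 0.45972 = 325.94 mmHg.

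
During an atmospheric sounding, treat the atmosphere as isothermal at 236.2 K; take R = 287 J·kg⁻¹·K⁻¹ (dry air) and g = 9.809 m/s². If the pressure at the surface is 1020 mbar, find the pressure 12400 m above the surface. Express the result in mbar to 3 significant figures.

P ≈ 170 mbar

Scale height: H = RT/g = 287 × 236.2 / 9.809 = 6910.9 m.
Barometric formula: P = P₀ exp(−z/H).
z/H = 12400/6910.9 = 1.7943; exp(−1.7943) = 0.16624.
P = 1020 × 0.16624 = 169.56 mbar.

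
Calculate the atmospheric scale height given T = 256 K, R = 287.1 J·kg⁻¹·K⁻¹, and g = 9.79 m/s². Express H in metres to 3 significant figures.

H ≈ 7510 m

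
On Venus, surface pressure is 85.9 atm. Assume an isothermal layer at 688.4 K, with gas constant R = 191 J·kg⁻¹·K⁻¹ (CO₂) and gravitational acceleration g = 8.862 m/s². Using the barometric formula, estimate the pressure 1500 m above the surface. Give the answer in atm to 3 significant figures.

Scale height: H = RT/g = 191 × 688.4 / 8.862 = 14837 m.
Barometric formula: P = P₀ exp(−z/H).
z/H = 1500.0/14837 = 0.10110; exp(−0.10110) = 0.90384.
P = 85.9 × 0.90384 = 77.640 atm.

P ≈ 77.6 atm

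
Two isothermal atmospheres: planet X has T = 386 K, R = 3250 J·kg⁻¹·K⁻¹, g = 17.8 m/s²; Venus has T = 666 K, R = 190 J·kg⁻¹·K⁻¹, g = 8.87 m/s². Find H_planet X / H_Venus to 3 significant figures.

H_planet X/H_Venus ≈ 4.94

H = RT/g for each body.
H_planet X = 3250 × 386 / 17.8 = 70478 m.
H_Venus = 190 × 666 / 8.87 = 14266 m.
H_planet X/H_Venus = 70478/14266 = 4.9403.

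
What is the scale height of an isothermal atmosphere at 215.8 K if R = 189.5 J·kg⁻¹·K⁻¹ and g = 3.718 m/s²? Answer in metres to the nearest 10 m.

H ≈ 11000 m

The scale height of an isothermal atmosphere is H = RT/g.
H = 189.5 × 215.8 / 3.718 = 40894/3.718 = 10999 m.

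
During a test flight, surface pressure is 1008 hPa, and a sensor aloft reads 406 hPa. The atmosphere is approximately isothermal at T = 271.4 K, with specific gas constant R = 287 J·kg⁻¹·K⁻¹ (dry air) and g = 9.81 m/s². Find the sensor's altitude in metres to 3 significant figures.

Scale height: H = RT/g = 287 × 271.4 / 9.81 = 7940.0 m.
Invert the barometric formula: z = H ln(P₀/P).
P₀/P = 1008/406 = 2.4828; ln(2.4828) = 0.90939.
z = 7940.0 × 0.90939 = 7220.6 m.

z ≈ 7220 m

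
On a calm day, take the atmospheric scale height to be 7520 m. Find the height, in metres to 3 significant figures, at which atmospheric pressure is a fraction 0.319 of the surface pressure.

Set P/P₀ = exp(−z/H) = 0.319, so z = −H ln(0.319).
−ln(0.319) = 1.1426; z = 7520.0 × 1.1426 = 8592.4 m.

z ≈ 8590 m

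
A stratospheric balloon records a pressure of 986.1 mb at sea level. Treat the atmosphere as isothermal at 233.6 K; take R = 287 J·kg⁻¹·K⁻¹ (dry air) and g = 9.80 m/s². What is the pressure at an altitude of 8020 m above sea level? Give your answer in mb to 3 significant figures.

P ≈ 305 mb

Scale height: H = RT/g = 287 × 233.6 / 9.80 = 6841.1 m.
Barometric formula: P = P₀ exp(−z/H).
z/H = 8020.0/6841.1 = 1.1723; exp(−1.1723) = 0.30965.
P = 986.1 × 0.30965 = 305.35 mb.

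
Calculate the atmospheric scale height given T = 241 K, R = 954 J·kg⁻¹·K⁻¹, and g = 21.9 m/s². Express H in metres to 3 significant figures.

The scale height of an isothermal atmosphere is H = RT/g.
H = 954 × 241 / 21.9 = 229910/21.9 = 10498 m.

H ≈ 10500 m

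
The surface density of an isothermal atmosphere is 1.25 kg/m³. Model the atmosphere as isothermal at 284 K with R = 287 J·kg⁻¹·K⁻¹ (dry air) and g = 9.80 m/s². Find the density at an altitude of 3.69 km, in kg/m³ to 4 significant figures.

ρ ≈ 0.8021 kg/m³

Scale height: H = RT/g = 287 × 284 / 9.80 = 8317.1 m.
In an isothermal atmosphere, density decays like pressure: ρ = ρ₀ exp(−z/H).
z/H = 3690.0/8317.1 = 0.44366; exp(−0.44366) = 0.64168.
ρ = 1.25 × 0.64168 = 0.80210 kg/m³.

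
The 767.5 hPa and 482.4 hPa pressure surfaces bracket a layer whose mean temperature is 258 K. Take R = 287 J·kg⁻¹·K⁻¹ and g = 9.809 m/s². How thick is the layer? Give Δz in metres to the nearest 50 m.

Δz ≈ 3500 m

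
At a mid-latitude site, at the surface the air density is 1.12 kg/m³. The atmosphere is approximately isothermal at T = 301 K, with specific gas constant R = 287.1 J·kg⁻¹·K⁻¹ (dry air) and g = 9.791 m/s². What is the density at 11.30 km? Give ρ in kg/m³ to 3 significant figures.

Scale height: H = RT/g = 287.1 × 301 / 9.791 = 8826.2 m.
In an isothermal atmosphere, density decays like pressure: ρ = ρ₀ exp(−z/H).
z/H = 11300/8826.2 = 1.2803; exp(−1.2803) = 0.27795.
ρ = 1.12 × 0.27795 = 0.31130 kg/m³.

ρ ≈ 0.311 kg/m³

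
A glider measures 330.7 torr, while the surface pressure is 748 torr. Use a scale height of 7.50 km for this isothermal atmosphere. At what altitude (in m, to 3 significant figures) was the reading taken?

z ≈ 6120 m

Invert the barometric formula: z = H ln(P₀/P).
P₀/P = 748/330.7 = 2.2619; ln(2.2619) = 0.81621.
z = 7500.0 × 0.81621 = 6121.6 m.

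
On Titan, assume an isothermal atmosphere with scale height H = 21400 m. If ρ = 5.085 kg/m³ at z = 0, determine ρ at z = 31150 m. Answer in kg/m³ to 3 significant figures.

ρ ≈ 1.19 kg/m³

In an isothermal atmosphere, density decays like pressure: ρ = ρ₀ exp(−z/H).
z/H = 31150/21400 = 1.4556; exp(−1.4556) = 0.23326.
ρ = 5.085 × 0.23326 = 1.1861 kg/m³.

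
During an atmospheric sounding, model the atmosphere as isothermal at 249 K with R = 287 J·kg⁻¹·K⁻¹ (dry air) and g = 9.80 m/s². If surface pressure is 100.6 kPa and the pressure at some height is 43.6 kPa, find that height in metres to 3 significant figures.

z ≈ 6100 m

Scale height: H = RT/g = 287 × 249 / 9.80 = 7292.1 m.
Invert the barometric formula: z = H ln(P₀/P).
P₀/P = 100.6/43.6 = 2.3073; ln(2.3073) = 0.83608.
z = 7292.1 × 0.83608 = 6096.8 m.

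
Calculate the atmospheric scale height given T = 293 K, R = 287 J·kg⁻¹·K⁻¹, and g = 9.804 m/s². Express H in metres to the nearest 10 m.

H ≈ 8580 m

The scale height of an isothermal atmosphere is H = RT/g.
H = 287 × 293 / 9.804 = 84091/9.804 = 8577.2 m.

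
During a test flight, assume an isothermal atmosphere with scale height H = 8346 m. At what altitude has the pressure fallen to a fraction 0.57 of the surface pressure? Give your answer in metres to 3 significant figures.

z ≈ 4690 m

Set P/P₀ = exp(−z/H) = 0.57, so z = −H ln(0.57).
−ln(0.57) = 0.56212; z = 8346.0 × 0.56212 = 4691.5 m.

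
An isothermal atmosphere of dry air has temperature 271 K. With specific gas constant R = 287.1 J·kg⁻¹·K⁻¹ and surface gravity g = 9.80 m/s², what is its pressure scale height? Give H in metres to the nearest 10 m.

H ≈ 7940 m

The scale height of an isothermal atmosphere is H = RT/g.
H = 287.1 × 271 / 9.80 = 77804/9.80 = 7939.2 m.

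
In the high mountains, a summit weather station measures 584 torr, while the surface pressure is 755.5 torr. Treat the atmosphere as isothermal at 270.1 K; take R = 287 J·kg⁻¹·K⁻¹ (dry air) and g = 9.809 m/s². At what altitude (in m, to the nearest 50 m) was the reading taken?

z ≈ 2050 m

Scale height: H = RT/g = 287 × 270.1 / 9.809 = 7902.8 m.
Invert the barometric formula: z = H ln(P₀/P).
P₀/P = 755.5/584 = 1.2937; ln(1.2937) = 0.25751.
z = 7902.8 × 0.25751 = 2035.1 m.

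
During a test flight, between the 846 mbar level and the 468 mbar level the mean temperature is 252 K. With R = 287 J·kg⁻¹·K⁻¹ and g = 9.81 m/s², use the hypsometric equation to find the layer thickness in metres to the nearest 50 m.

Δz ≈ 4350 m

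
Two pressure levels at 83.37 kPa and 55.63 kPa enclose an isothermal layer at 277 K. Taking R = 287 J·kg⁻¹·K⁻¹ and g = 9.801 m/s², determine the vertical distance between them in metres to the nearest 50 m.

Hypsometric equation: Δz = (R T̄/g) ln(P₁/P₂).
R T̄/g = 287 × 277 / 9.801 = 8111.3 m.
ln(83.37/55.63) = ln(1.4987) = 0.40460.
Δz = 8111.3 × 0.40460 = 3281.8 m.

Δz ≈ 3300 m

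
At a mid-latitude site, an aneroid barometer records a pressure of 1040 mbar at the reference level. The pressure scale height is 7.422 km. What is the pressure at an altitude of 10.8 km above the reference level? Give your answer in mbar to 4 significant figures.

P ≈ 242.7 mbar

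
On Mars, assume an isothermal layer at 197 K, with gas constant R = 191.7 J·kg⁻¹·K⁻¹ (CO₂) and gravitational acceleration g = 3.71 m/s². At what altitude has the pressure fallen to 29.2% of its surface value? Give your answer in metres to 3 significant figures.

z ≈ 12500 m

Scale height: H = RT/g = 191.7 × 197 / 3.71 = 10179 m.
Set P/P₀ = exp(−z/H) = 0.292, so z = −H ln(0.292).
−ln(0.292) = 1.2310; z = 10179 × 1.2310 = 12530 m.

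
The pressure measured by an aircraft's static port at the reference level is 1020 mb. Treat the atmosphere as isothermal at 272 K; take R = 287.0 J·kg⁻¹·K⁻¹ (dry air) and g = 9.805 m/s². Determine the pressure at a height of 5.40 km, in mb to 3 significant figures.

Scale height: H = RT/g = 287.0 × 272 / 9.805 = 7961.7 m.
Barometric formula: P = P₀ exp(−z/H).
z/H = 5400.0/7961.7 = 0.67825; exp(−0.67825) = 0.50750.
P = 1020 × 0.50750 = 517.65 mb.

P ≈ 518 mb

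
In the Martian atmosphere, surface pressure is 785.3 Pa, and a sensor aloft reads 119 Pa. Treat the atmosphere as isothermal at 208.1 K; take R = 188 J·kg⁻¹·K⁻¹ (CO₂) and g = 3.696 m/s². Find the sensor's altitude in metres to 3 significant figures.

Scale height: H = RT/g = 188 × 208.1 / 3.696 = 10585 m.
Invert the barometric formula: z = H ln(P₀/P).
P₀/P = 785.3/119 = 6.5992; ln(6.5992) = 1.8869.
z = 10585 × 1.8869 = 19973 m.

z ≈ 20000 m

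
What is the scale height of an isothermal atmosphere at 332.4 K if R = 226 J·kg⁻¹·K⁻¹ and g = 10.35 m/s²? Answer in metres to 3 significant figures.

The scale height of an isothermal atmosphere is H = RT/g.
H = 226 × 332.4 / 10.35 = 75122/10.35 = 7258.2 m.

H ≈ 7260 m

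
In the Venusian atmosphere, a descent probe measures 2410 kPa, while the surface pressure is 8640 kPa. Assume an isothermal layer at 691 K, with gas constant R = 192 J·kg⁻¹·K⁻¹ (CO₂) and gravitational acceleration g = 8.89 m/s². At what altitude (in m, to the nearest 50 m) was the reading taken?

Scale height: H = RT/g = 192 × 691 / 8.89 = 14924 m.
Invert the barometric formula: z = H ln(P₀/P).
P₀/P = 8640/2410 = 3.5851; ln(3.5851) = 1.2768.
z = 14924 × 1.2768 = 19055 m.

z ≈ 19050 m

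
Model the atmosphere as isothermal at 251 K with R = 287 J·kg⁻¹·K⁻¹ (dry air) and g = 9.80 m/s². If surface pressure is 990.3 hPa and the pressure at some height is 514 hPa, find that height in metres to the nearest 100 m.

z ≈ 4800 m

Scale height: H = RT/g = 287 × 251 / 9.80 = 7350.7 m.
Invert the barometric formula: z = H ln(P₀/P).
P₀/P = 990.3/514 = 1.9267; ln(1.9267) = 0.65581.
z = 7350.7 × 0.65581 = 4820.7 m.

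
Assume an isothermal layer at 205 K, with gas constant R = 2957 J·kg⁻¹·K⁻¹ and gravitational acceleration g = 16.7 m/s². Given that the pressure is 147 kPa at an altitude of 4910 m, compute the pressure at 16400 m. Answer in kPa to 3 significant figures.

P ≈ 107 kPa

Scale height: H = RT/g = 2957 × 205 / 16.7 = 36299 m.
Between two levels, P₂ = P₁ exp(−Δz/H) with Δz = z₂ − z₁.
Δz = 16400 − 4910.0 = 11490 m; Δz/H = 11490/36299 = 0.31654.
P₂ = 147 × exp(−0.31654) = 147 × 0.72867 = 107.11 kPa.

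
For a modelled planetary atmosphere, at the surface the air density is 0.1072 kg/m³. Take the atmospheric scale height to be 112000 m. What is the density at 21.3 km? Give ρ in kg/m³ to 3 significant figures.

In an isothermal atmosphere, density decays like pressure: ρ = ρ₀ exp(−z/H).
z/H = 21300/112000 = 0.19018; exp(−0.19018) = 0.82681.
ρ = 0.1072 × 0.82681 = 0.088634 kg/m³.

ρ ≈ 0.0886 kg/m³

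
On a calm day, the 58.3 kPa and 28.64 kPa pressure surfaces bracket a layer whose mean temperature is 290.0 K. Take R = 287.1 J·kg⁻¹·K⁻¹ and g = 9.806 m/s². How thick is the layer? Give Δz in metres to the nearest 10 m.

Hypsometric equation: Δz = (R T̄/g) ln(P₁/P₂).
R T̄/g = 287.1 × 290.0 / 9.806 = 8490.6 m.
ln(58.3/28.64) = ln(2.0356) = 0.71079.
Δz = 8490.6 × 0.71079 = 6035.0 m.

Δz ≈ 6040 m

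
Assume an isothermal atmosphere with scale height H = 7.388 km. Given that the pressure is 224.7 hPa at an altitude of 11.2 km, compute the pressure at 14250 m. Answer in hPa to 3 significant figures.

P ≈ 149 hPa

Between two levels, P₂ = P₁ exp(−Δz/H) with Δz = z₂ − z₁.
Δz = 14250 − 11200 = 3050.0 m; Δz/H = 3050.0/7388.0 = 0.41283.
P₂ = 224.7 × exp(−0.41283) = 224.7 × 0.66177 = 148.70 hPa.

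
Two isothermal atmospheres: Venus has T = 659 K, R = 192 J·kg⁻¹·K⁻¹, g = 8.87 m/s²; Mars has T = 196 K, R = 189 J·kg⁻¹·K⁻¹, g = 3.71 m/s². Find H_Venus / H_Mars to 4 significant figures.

H_Venus/H_Mars ≈ 1.429

H = RT/g for each body.
H_Venus = 192 × 659 / 8.87 = 14265 m.
H_Mars = 189 × 196 / 3.71 = 9984.9 m.
H_Venus/H_Mars = 14265/9984.9 = 1.4287.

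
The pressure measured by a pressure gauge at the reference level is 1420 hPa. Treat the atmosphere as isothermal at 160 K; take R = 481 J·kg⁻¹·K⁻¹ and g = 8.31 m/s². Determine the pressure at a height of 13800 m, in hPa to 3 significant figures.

P ≈ 320 hPa

Scale height: H = RT/g = 481 × 160 / 8.31 = 9261.1 m.
Barometric formula: P = P₀ exp(−z/H).
z/H = 13800/9261.1 = 1.4901; exp(−1.4901) = 0.22535.
P = 1420 × 0.22535 = 320.00 hPa.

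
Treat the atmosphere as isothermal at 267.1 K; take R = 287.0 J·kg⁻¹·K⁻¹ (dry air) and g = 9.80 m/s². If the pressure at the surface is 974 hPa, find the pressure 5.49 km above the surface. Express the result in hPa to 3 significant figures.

Scale height: H = RT/g = 287.0 × 267.1 / 9.80 = 7822.2 m.
Barometric formula: P = P₀ exp(−z/H).
z/H = 5490.0/7822.2 = 0.70185; exp(−0.70185) = 0.49567.
P = 974 × 0.49567 = 482.78 hPa.

P ≈ 483 hPa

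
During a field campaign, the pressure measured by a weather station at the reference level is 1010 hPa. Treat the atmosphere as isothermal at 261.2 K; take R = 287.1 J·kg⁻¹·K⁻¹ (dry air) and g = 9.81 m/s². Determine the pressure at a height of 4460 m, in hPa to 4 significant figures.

P ≈ 563.6 hPa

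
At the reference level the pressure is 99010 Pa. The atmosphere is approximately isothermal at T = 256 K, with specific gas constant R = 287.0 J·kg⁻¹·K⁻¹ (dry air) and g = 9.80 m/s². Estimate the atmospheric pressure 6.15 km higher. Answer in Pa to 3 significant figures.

P ≈ 43600 Pa

Scale height: H = RT/g = 287.0 × 256 / 9.80 = 7497.1 m.
Barometric formula: P = P₀ exp(−z/H).
z/H = 6150.0/7497.1 = 0.82032; exp(−0.82032) = 0.44029.
P = 99010 × 0.44029 = 43593 Pa.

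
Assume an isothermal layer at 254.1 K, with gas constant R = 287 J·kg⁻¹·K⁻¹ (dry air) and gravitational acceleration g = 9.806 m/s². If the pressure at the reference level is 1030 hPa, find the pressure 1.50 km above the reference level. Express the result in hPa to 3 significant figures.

Scale height: H = RT/g = 287 × 254.1 / 9.806 = 7436.9 m.
Barometric formula: P = P₀ exp(−z/H).
z/H = 1500.0/7436.9 = 0.20170; exp(−0.20170) = 0.81734.
P = 1030 × 0.81734 = 841.86 hPa.

P ≈ 842 hPa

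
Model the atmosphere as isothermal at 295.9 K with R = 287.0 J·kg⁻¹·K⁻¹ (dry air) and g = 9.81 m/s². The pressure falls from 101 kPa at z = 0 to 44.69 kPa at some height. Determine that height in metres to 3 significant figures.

Scale height: H = RT/g = 287.0 × 295.9 / 9.81 = 8656.8 m.
Invert the barometric formula: z = H ln(P₀/P).
P₀/P = 101/44.69 = 2.2600; ln(2.2600) = 0.81536.
z = 8656.8 × 0.81536 = 7058.4 m.

z ≈ 7060 m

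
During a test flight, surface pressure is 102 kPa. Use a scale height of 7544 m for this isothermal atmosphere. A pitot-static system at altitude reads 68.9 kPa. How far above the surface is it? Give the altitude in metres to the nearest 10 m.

Invert the barometric formula: z = H ln(P₀/P).
P₀/P = 102/68.9 = 1.4804; ln(1.4804) = 0.39231.
z = 7544.0 × 0.39231 = 2959.6 m.

z ≈ 2960 m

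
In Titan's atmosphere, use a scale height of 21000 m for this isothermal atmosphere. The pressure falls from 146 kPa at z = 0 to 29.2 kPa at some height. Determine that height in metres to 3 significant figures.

Invert the barometric formula: z = H ln(P₀/P).
P₀/P = 146/29.2 = 5.0000; ln(5.0000) = 1.6094.
z = 21000 × 1.6094 = 33797 m.

z ≈ 33800 m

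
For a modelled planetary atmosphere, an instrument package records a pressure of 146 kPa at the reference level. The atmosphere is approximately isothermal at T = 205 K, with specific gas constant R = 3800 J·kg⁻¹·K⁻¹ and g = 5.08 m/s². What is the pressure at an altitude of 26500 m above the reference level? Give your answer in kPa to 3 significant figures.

P ≈ 123 kPa

Scale height: H = RT/g = 3800 × 205 / 5.08 = 153350 m.
Barometric formula: P = P₀ exp(−z/H).
z/H = 26500/153350 = 0.17281; exp(−0.17281) = 0.84130.
P = 146 × 0.84130 = 122.83 kPa.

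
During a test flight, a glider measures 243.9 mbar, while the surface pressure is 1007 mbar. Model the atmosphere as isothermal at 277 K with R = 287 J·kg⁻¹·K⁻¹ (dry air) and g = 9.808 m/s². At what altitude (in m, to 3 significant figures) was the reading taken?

z ≈ 11500 m

Scale height: H = RT/g = 287 × 277 / 9.808 = 8105.5 m.
Invert the barometric formula: z = H ln(P₀/P).
P₀/P = 1007/243.9 = 4.1287; ln(4.1287) = 1.4180.
z = 8105.5 × 1.4180 = 11494 m.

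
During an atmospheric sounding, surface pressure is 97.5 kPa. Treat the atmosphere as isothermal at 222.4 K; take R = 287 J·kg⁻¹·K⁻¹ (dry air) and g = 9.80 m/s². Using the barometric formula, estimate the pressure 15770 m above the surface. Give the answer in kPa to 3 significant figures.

P ≈ 8.66 kPa

Scale height: H = RT/g = 287 × 222.4 / 9.80 = 6513.1 m.
Barometric formula: P = P₀ exp(−z/H).
z/H = 15770/6513.1 = 2.4213; exp(−2.4213) = 0.088806.
P = 97.5 × 0.088806 = 8.6586 kPa.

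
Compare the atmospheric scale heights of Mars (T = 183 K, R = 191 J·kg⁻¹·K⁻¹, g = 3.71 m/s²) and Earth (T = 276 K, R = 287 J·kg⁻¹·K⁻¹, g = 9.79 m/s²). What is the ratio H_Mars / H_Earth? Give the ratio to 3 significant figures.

H_Mars/H_Earth ≈ 1.16

H = RT/g for each body.
H_Mars = 191 × 183 / 3.71 = 9421.3 m.
H_Earth = 287 × 276 / 9.79 = 8091.1 m.
H_Mars/H_Earth = 9421.3/8091.1 = 1.1644.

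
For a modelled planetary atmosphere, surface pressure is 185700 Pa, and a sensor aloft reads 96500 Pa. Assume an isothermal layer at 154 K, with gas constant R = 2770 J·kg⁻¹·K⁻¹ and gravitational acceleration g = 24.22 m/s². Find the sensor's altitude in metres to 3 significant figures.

z ≈ 11500 m

Scale height: H = RT/g = 2770 × 154 / 24.22 = 17613 m.
Invert the barometric formula: z = H ln(P₀/P).
P₀/P = 185700/96500 = 1.9244; ln(1.9244) = 0.65461.
z = 17613 × 0.65461 = 11530 m.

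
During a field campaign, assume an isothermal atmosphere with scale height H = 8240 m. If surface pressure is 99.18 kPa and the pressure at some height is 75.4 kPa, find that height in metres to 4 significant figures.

z ≈ 2259 m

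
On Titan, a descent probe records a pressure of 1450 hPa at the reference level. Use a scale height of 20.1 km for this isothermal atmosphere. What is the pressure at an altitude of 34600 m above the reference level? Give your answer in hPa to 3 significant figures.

Barometric formula: P = P₀ exp(−z/H).
z/H = 34600/20100 = 1.7214; exp(−1.7214) = 0.17882.
P = 1450 × 0.17882 = 259.29 hPa.

P ≈ 259 hPa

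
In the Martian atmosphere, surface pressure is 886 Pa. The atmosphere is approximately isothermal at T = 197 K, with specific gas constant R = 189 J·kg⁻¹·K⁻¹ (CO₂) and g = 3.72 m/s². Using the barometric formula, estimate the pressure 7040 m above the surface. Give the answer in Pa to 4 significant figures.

P ≈ 438.5 Pa

Scale height: H = RT/g = 189 × 197 / 3.72 = 10009 m.
Barometric formula: P = P₀ exp(−z/H).
z/H = 7040.0/10009 = 0.70337; exp(−0.70337) = 0.49491.
P = 886 × 0.49491 = 438.49 Pa.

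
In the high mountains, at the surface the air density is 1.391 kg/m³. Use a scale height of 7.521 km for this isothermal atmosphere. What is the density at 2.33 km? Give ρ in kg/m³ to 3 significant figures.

In an isothermal atmosphere, density decays like pressure: ρ = ρ₀ exp(−z/H).
z/H = 2330.0/7521.0 = 0.30980; exp(−0.30980) = 0.73359.
ρ = 1.391 × 0.73359 = 1.0204 kg/m³.

ρ ≈ 1.02 kg/m³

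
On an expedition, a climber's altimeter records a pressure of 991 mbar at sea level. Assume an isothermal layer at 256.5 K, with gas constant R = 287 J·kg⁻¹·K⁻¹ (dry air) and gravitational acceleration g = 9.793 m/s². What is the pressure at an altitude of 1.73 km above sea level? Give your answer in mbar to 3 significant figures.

P ≈ 787 mbar

Scale height: H = RT/g = 287 × 256.5 / 9.793 = 7517.2 m.
Barometric formula: P = P₀ exp(−z/H).
z/H = 1730.0/7517.2 = 0.23014; exp(−0.23014) = 0.79442.
P = 991 × 0.79442 = 787.27 mbar.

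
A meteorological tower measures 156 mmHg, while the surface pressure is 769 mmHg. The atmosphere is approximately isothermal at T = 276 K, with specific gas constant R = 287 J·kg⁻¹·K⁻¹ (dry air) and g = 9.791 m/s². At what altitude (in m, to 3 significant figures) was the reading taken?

Scale height: H = RT/g = 287 × 276 / 9.791 = 8090.3 m.
Invert the barometric formula: z = H ln(P₀/P).
P₀/P = 769/156 = 4.9295; ln(4.9295) = 1.5952.
z = 8090.3 × 1.5952 = 12906 m.

z ≈ 12900 m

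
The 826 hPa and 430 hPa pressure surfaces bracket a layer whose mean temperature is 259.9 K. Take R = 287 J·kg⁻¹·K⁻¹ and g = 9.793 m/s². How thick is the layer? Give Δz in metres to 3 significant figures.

Δz ≈ 4970 m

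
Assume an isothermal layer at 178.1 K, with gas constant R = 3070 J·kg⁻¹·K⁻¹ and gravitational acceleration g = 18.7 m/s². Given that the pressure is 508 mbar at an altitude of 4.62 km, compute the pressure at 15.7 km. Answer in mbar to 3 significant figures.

Scale height: H = RT/g = 3070 × 178.1 / 18.7 = 29239 m.
Between two levels, P₂ = P₁ exp(−Δz/H) with Δz = z₂ − z₁.
Δz = 15700 − 4620.0 = 11080 m; Δz/H = 11080/29239 = 0.37895.
P₂ = 508 × exp(−0.37895) = 508 × 0.68458 = 347.77 mbar.

P ≈ 348 mbar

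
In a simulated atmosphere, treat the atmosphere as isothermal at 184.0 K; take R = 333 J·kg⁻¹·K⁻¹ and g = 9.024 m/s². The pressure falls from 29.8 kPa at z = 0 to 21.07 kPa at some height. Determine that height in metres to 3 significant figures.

Scale height: H = RT/g = 333 × 184.0 / 9.024 = 6789.9 m.
Invert the barometric formula: z = H ln(P₀/P).
P₀/P = 29.8/21.07 = 1.4143; ln(1.4143) = 0.34663.
z = 6789.9 × 0.34663 = 2353.6 m.

z ≈ 2350 m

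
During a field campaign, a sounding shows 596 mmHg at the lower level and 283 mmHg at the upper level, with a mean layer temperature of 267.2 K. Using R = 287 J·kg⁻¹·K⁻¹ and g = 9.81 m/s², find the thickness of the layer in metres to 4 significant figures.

Δz ≈ 5822 m

Hypsometric equation: Δz = (R T̄/g) ln(P₁/P₂).
R T̄/g = 287 × 267.2 / 9.81 = 7817.2 m.
ln(596/283) = ln(2.1060) = 0.74479.
Δz = 7817.2 × 0.74479 = 5822.2 m.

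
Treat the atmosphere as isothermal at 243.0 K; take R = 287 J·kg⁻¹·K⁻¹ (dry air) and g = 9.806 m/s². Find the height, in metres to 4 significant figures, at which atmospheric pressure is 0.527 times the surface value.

Scale height: H = RT/g = 287 × 243.0 / 9.806 = 7112.1 m.
Set P/P₀ = exp(−z/H) = 0.527, so z = −H ln(0.527).
−ln(0.527) = 0.64055; z = 7112.1 × 0.64055 = 4555.7 m.

z ≈ 4556 m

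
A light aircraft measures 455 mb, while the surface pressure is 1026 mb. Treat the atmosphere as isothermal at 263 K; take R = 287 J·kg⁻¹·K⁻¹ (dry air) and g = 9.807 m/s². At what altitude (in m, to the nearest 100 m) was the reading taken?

Scale height: H = RT/g = 287 × 263 / 9.807 = 7696.6 m.
Invert the barometric formula: z = H ln(P₀/P).
P₀/P = 1026/455 = 2.2549; ln(2.2549) = 0.81311.
z = 7696.6 × 0.81311 = 6258.2 m.

z ≈ 6300 m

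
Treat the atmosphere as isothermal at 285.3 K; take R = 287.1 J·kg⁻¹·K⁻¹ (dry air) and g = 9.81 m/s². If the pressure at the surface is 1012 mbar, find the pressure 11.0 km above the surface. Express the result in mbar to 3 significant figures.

Scale height: H = RT/g = 287.1 × 285.3 / 9.81 = 8349.6 m.
Barometric formula: P = P₀ exp(−z/H).
z/H = 11000/8349.6 = 1.3174; exp(−1.3174) = 0.26783.
P = 1012 × 0.26783 = 271.04 mbar.

P ≈ 271 mbar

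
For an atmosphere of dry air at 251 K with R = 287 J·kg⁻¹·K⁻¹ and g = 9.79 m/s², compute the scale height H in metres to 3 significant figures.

The scale height of an isothermal atmosphere is H = RT/g.
H = 287 × 251 / 9.79 = 72037/9.79 = 7358.2 m.

H ≈ 7360 m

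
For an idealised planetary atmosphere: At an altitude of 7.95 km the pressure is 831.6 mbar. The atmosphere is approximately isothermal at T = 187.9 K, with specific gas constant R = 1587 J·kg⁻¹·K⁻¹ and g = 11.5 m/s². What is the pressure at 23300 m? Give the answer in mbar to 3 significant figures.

Scale height: H = RT/g = 1587 × 187.9 / 11.5 = 25930 m.
Between two levels, P₂ = P₁ exp(−Δz/H) with Δz = z₂ − z₁.
Δz = 23300 − 7950.0 = 15350 m; Δz/H = 15350/25930 = 0.59198.
P₂ = 831.6 × exp(−0.59198) = 831.6 × 0.55323 = 460.07 mbar.

P ≈ 460 mbar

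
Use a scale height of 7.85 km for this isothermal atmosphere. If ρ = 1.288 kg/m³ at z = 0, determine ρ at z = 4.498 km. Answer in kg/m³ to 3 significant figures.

In an isothermal atmosphere, density decays like pressure: ρ = ρ₀ exp(−z/H).
z/H = 4498.0/7850.0 = 0.57299; exp(−0.57299) = 0.56384.
ρ = 1.288 × 0.56384 = 0.72623 kg/m³.

ρ ≈ 0.726 kg/m³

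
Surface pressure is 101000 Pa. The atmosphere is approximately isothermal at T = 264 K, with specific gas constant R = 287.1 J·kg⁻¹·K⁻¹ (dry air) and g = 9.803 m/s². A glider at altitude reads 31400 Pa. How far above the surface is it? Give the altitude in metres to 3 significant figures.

z ≈ 9030 m

Scale height: H = RT/g = 287.1 × 264 / 9.803 = 7731.8 m.
Invert the barometric formula: z = H ln(P₀/P).
P₀/P = 101000/31400 = 3.2166; ln(3.2166) = 1.1683.
z = 7731.8 × 1.1683 = 9033.1 m.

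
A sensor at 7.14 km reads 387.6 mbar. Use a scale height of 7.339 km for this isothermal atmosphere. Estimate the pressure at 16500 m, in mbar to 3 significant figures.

P ≈ 108 mbar

Between two levels, P₂ = P₁ exp(−Δz/H) with Δz = z₂ − z₁.
Δz = 16500 − 7140.0 = 9360.0 m; Δz/H = 9360.0/7339.0 = 1.2754.
P₂ = 387.6 × exp(−1.2754) = 387.6 × 0.27932 = 108.26 mbar.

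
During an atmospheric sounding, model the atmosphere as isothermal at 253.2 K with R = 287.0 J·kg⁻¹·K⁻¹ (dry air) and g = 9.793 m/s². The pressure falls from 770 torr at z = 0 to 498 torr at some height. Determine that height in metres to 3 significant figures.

z ≈ 3230 m

Scale height: H = RT/g = 287.0 × 253.2 / 9.793 = 7420.4 m.
Invert the barometric formula: z = H ln(P₀/P).
P₀/P = 770/498 = 1.5462; ln(1.5462) = 0.43580.
z = 7420.4 × 0.43580 = 3233.8 m.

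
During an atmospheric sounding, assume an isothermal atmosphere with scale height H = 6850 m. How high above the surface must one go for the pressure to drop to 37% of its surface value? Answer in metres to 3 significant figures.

Set P/P₀ = exp(−z/H) = 0.37, so z = −H ln(0.37).
−ln(0.37) = 0.99425; z = 6850.0 × 0.99425 = 6810.6 m.

z ≈ 6810 m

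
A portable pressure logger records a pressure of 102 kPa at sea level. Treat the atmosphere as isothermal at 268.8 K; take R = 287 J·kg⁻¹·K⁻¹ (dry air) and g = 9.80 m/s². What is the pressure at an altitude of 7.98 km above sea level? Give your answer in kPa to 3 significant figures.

P ≈ 37.0 kPa

Scale height: H = RT/g = 287 × 268.8 / 9.80 = 7872.0 m.
Barometric formula: P = P₀ exp(−z/H).
z/H = 7980.0/7872.0 = 1.0137; exp(−1.0137) = 0.36287.
P = 102 × 0.36287 = 37.013 kPa.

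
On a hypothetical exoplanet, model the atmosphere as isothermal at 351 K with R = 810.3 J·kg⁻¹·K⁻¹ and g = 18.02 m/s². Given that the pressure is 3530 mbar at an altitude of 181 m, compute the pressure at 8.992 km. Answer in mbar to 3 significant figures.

Scale height: H = RT/g = 810.3 × 351 / 18.02 = 15783 m.
Between two levels, P₂ = P₁ exp(−Δz/H) with Δz = z₂ − z₁.
Δz = 8992.0 − 181.00 = 8811.0 m; Δz/H = 8811.0/15783 = 0.55826.
P₂ = 3530 × exp(−0.55826) = 3530 × 0.57220 = 2019.9 mbar.

P ≈ 2020 mbar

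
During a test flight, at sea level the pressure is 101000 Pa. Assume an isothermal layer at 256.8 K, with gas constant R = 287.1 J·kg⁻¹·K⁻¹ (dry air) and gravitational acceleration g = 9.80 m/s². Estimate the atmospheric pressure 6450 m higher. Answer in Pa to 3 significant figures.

Scale height: H = RT/g = 287.1 × 256.8 / 9.80 = 7523.2 m.
Barometric formula: P = P₀ exp(−z/H).
z/H = 6450.0/7523.2 = 0.85735; exp(−0.85735) = 0.42428.
P = 101000 × 0.42428 = 42852 Pa.

P ≈ 42900 Pa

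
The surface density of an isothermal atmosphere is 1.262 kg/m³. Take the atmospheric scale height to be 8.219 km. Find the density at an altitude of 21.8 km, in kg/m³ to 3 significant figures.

ρ ≈ 0.0889 kg/m³

In an isothermal atmosphere, density decays like pressure: ρ = ρ₀ exp(−z/H).
z/H = 21800/8219.0 = 2.6524; exp(−2.6524) = 0.070482.
ρ = 1.262 × 0.070482 = 0.088948 kg/m³.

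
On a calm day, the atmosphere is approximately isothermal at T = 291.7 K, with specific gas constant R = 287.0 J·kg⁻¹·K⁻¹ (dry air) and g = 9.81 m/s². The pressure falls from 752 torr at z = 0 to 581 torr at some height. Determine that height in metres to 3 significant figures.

Scale height: H = RT/g = 287.0 × 291.7 / 9.81 = 8533.9 m.
Invert the barometric formula: z = H ln(P₀/P).
P₀/P = 752/581 = 1.2943; ln(1.2943) = 0.25797.
z = 8533.9 × 0.25797 = 2201.5 m.

z ≈ 2200 m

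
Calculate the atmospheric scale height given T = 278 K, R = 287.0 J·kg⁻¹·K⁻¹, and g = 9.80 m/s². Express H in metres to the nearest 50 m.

The scale height of an isothermal atmosphere is H = RT/g.
H = 287.0 × 278 / 9.80 = 79786/9.80 = 8141.4 m.

H ≈ 8150 m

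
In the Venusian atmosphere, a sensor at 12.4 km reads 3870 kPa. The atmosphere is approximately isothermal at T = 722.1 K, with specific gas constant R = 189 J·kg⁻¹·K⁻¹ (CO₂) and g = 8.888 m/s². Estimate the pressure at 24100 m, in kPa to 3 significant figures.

P ≈ 1810 kPa

Scale height: H = RT/g = 189 × 722.1 / 8.888 = 15355 m.
Between two levels, P₂ = P₁ exp(−Δz/H) with Δz = z₂ − z₁.
Δz = 24100 − 12400 = 11700 m; Δz/H = 11700/15355 = 0.76197.
P₂ = 3870 × exp(−0.76197) = 3870 × 0.46675 = 1806.3 kPa.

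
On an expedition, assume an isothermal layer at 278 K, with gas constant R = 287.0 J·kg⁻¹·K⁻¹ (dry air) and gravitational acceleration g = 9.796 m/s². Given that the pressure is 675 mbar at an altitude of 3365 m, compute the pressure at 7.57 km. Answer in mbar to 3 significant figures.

P ≈ 403 mbar

Scale height: H = RT/g = 287.0 × 278 / 9.796 = 8144.8 m.
Between two levels, P₂ = P₁ exp(−Δz/H) with Δz = z₂ − z₁.
Δz = 7570.0 − 3365.0 = 4205.0 m; Δz/H = 4205.0/8144.8 = 0.51628.
P₂ = 675 × exp(−0.51628) = 675 × 0.59674 = 402.80 mbar.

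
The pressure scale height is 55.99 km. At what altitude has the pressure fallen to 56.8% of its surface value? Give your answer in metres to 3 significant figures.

z ≈ 31700 m

Set P/P₀ = exp(−z/H) = 0.568, so z = −H ln(0.568).
−ln(0.568) = 0.56563; z = 55990 × 0.56563 = 31670 m.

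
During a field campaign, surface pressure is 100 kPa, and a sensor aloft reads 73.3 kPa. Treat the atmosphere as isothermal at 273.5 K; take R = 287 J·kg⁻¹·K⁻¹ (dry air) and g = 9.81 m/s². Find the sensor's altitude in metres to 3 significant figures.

z ≈ 2490 m

Scale height: H = RT/g = 287 × 273.5 / 9.81 = 8001.5 m.
Invert the barometric formula: z = H ln(P₀/P).
P₀/P = 100/73.3 = 1.3643; ln(1.3643) = 0.31064.
z = 8001.5 × 0.31064 = 2485.6 m.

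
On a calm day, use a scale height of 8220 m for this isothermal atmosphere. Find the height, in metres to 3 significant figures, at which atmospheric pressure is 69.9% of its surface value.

Set P/P₀ = exp(−z/H) = 0.699, so z = −H ln(0.699).
−ln(0.699) = 0.35810; z = 8220.0 × 0.35810 = 2943.6 m.

z ≈ 2940 m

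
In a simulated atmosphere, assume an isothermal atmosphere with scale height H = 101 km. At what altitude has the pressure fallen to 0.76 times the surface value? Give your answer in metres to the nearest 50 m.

z ≈ 27700 m

Set P/P₀ = exp(−z/H) = 0.76, so z = −H ln(0.76).
−ln(0.76) = 0.27444; z = 101000 × 0.27444 = 27718 m.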